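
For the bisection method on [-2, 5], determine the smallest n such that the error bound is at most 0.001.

We need (b-a)/2^n ≤ 0.001
(5 - (-2))/2^n ≤ 0.001
7/2^n ≤ 0.001
2^n ≥ 7000
n ≥ log₂(7000) = 12.77
n ≥ 13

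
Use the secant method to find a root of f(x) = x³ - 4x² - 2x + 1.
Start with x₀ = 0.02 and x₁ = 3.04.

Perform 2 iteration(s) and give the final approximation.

f(x) = x³ - 4x² - 2x + 1
x₀ = 0.02, x₁ = 3.04

Secant formula: x_{n+1} = x_n - f(x_n)(x_n - x_{n-1})/(f(x_n) - f(x_{n-1}))

Iteration 1:
  f(0.020000) = 0.958408
  f(3.040000) = -13.951936
  x_2 = 3.040000 - (-13.951936)×(3.040000 - 0.020000)/(-13.951936 - 0.958408)
       = 0.214120
Iteration 2:
  f(3.040000) = -13.951936
  f(0.214120) = 0.398188
  x_3 = 0.214120 - 0.398188×(0.214120 - 3.040000)/(0.398188 - (-13.951936))
       = 0.292532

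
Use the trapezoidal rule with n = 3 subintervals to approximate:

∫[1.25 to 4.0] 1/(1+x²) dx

f(x) = 1/(1+x²)
a = 1.25, b = 4.0, n = 3
h = (b - a)/n = 0.916667

Trapezoidal rule: (h/2)[f(x₀) + 2f(x₁) + 2f(x₂) + ... + f(xₙ)]

x_0 = 1.2500, f(x_0) = 0.390244, coefficient = 1
x_1 = 2.1667, f(x_1) = 0.175610, coefficient = 2
x_2 = 3.0833, f(x_2) = 0.095175, coefficient = 2
x_3 = 4.0000, f(x_3) = 0.058824, coefficient = 1

I ≈ (0.916667/2) × 0.990637 = 0.454042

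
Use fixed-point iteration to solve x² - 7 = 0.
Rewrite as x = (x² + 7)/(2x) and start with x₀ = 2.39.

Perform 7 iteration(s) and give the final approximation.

Equation: x² - 7 = 0
Fixed-point form: x = (x² + 7)/(2x)
x₀ = 2.39

x_1 = g(2.390000) = 2.659435
x_2 = g(2.659435) = 2.645787
x_3 = g(2.645787) = 2.645751
x_4 = g(2.645751) = 2.645751
x_5 = g(2.645751) = 2.645751
x_6 = g(2.645751) = 2.645751
x_7 = g(2.645751) = 2.645751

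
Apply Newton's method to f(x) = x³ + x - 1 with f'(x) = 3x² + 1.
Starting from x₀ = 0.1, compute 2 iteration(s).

f(x) = x³ + x - 1
f'(x) = 3x² + 1
x₀ = 0.1

Newton-Raphson formula: x_{n+1} = x_n - f(x_n)/f'(x_n)

Iteration 1:
  f(0.100000) = -0.899000
  f'(0.100000) = 1.030000
  x_1 = 0.100000 - (-0.899000)/1.030000 = 0.972816
Iteration 2:
  f(0.972816) = 0.893459
  f'(0.972816) = 3.839110
  x_2 = 0.972816 - 0.893459/3.839110 = 0.740090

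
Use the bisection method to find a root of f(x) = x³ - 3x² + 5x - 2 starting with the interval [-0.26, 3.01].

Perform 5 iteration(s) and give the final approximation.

f(x) = x³ - 3x² + 5x - 2
Initial interval: [-0.26, 3.01]

Iteration 1:
  c_1 = (-0.260000 + 3.010000)/2 = 1.375000
  f(c_1) = f(1.375000) = 1.802734
  f(a) × f(c) < 0, new interval: [-0.260000, 1.375000]
Iteration 2:
  c_2 = (-0.260000 + 1.375000)/2 = 0.557500
  f(c_2) = f(0.557500) = 0.028356
  f(a) × f(c) < 0, new interval: [-0.260000, 0.557500]
Iteration 3:
  c_3 = (-0.260000 + 0.557500)/2 = 0.148750
  f(c_3) = f(0.148750) = -1.319338
  f(a) × f(c) ≥ 0, new interval: [0.148750, 0.557500]
Iteration 4:
  c_4 = (0.148750 + 0.557500)/2 = 0.353125
  f(c_4) = f(0.353125) = -0.564433
  f(a) × f(c) ≥ 0, new interval: [0.353125, 0.557500]
Iteration 5:
  c_5 = (0.353125 + 0.557500)/2 = 0.455313
  f(c_5) = f(0.455313) = -0.250975
  f(a) × f(c) ≥ 0, new interval: [0.455313, 0.557500]

After 5 iteration(s), the approximation is c_5 = 0.455313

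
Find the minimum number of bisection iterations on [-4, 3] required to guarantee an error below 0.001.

We need (b-a)/2^n ≤ 0.001
(3 - (-4))/2^n ≤ 0.001
7/2^n ≤ 0.001
2^n ≥ 7000
n ≥ log₂(7000) = 12.77
n ≥ 13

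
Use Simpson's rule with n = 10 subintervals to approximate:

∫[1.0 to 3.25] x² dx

f(x) = x²
a = 1.0, b = 3.25, n = 10
h = (b - a)/n = 0.225000

Simpson's rule: (h/3)[f(x₀) + 4f(x₁) + 2f(x₂) + ... + f(xₙ)]

x_0 = 1.0000, f(x_0) = 1.000000, coefficient = 1
x_1 = 1.2250, f(x_1) = 1.500625, coefficient = 4
x_2 = 1.4500, f(x_2) = 2.102500, coefficient = 2
x_3 = 1.6750, f(x_3) = 2.805625, coefficient = 4
x_4 = 1.9000, f(x_4) = 3.610000, coefficient = 2
x_5 = 2.1250, f(x_5) = 4.515625, coefficient = 4
x_6 = 2.3500, f(x_6) = 5.522500, coefficient = 2
x_7 = 2.5750, f(x_7) = 6.630625, coefficient = 4
x_8 = 2.8000, f(x_8) = 7.840000, coefficient = 2
x_9 = 3.0250, f(x_9) = 9.150625, coefficient = 4
x_10 = 3.2500, f(x_10) = 10.562500, coefficient = 1

I ≈ (0.225000/3) × 148.125000 = 11.109375
Exact value: 11.109375
Error: 0.000000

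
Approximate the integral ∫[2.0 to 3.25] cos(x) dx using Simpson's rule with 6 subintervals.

f(x) = cos(x)
a = 2.0, b = 3.25, n = 6
h = (b - a)/n = 0.208333

Simpson's rule: (h/3)[f(x₀) + 4f(x₁) + 2f(x₂) + ... + f(xₙ)]

x_0 = 2.0000, f(x_0) = -0.416147, coefficient = 1
x_1 = 2.2083, f(x_1) = -0.595218, coefficient = 4
x_2 = 2.4167, f(x_2) = -0.748549, coefficient = 2
x_3 = 2.6250, f(x_3) = -0.869507, coefficient = 4
x_4 = 2.8333, f(x_4) = -0.952863, coefficient = 2
x_5 = 3.0417, f(x_5) = -0.995012, coefficient = 4
x_6 = 3.2500, f(x_6) = -0.994130, coefficient = 1

I ≈ (0.208333/3) × -14.652047 = -1.017503
Exact value: -1.017493
Error: 0.000011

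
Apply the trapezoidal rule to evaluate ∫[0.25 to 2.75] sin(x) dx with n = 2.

f(x) = sin(x)
a = 0.25, b = 2.75, n = 2
h = (b - a)/n = 1.250000

Trapezoidal rule: (h/2)[f(x₀) + 2f(x₁) + 2f(x₂) + ... + f(xₙ)]

x_0 = 0.2500, f(x_0) = 0.247404, coefficient = 1
x_1 = 1.5000, f(x_1) = 0.997495, coefficient = 2
x_2 = 2.7500, f(x_2) = 0.381661, coefficient = 1

I ≈ (1.250000/2) × 2.624055 = 1.640034
Exact value: 1.893215
Error: 0.253180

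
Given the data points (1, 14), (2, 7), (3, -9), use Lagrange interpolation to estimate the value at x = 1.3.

Lagrange interpolation formula:
P(x) = Σ yᵢ × Lᵢ(x)
where Lᵢ(x) = Π_{j≠i} (x - xⱼ)/(xᵢ - xⱼ)

L_0(1.3) = (1.3 - 2)/(1 - 2) × (1.3 - 3)/(1 - 3) = 0.595000
L_1(1.3) = (1.3 - 1)/(2 - 1) × (1.3 - 3)/(2 - 3) = 0.510000
L_2(1.3) = (1.3 - 1)/(3 - 1) × (1.3 - 2)/(3 - 2) = -0.105000

P(1.3) = 14×L_0(1.3) + 7×L_1(1.3) + (-9)×L_2(1.3)
P(1.3) = 12.845000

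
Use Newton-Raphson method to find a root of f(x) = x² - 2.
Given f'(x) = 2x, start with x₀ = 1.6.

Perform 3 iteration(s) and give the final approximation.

f(x) = x² - 2
f'(x) = 2x
x₀ = 1.6

Newton-Raphson formula: x_{n+1} = x_n - f(x_n)/f'(x_n)

Iteration 1:
  f(1.600000) = 0.560000
  f'(1.600000) = 3.200000
  x_1 = 1.600000 - 0.560000/3.200000 = 1.425000
Iteration 2:
  f(1.425000) = 0.030625
  f'(1.425000) = 2.850000
  x_2 = 1.425000 - 0.030625/2.850000 = 1.414254
Iteration 3:
  f(1.414254) = 0.000115
  f'(1.414254) = 2.828509
  x_3 = 1.414254 - 0.000115/2.828509 = 1.414214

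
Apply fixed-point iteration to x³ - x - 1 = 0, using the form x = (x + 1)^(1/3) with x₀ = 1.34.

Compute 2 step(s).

Equation: x³ - x - 1 = 0
Fixed-point form: x = (x + 1)^(1/3)
x₀ = 1.34

x_1 = g(1.340000) = 1.327614
x_2 = g(1.327614) = 1.325268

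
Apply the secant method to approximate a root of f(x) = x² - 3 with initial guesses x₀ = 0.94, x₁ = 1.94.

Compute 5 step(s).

f(x) = x² - 3
x₀ = 0.94, x₁ = 1.94

Secant formula: x_{n+1} = x_n - f(x_n)(x_n - x_{n-1})/(f(x_n) - f(x_{n-1}))

Iteration 1:
  f(0.940000) = -2.116400
  f(1.940000) = 0.763600
  x_2 = 1.940000 - 0.763600×(1.940000 - 0.940000)/(0.763600 - (-2.116400))
       = 1.674861
Iteration 2:
  f(1.940000) = 0.763600
  f(1.674861) = -0.194840
  x_3 = 1.674861 - (-0.194840)×(1.674861 - 1.940000)/(-0.194840 - 0.763600)
       = 1.728761
Iteration 3:
  f(1.674861) = -0.194840
  f(1.728761) = -0.011386
  x_4 = 1.728761 - (-0.011386)×(1.728761 - 1.674861)/(-0.011386 - (-0.194840))
       = 1.732106
Iteration 4:
  f(1.728761) = -0.011386
  f(1.732106) = 0.000191
  x_5 = 1.732106 - 0.000191×(1.732106 - 1.728761)/(0.000191 - (-0.011386))
       = 1.732051
Iteration 5:
  f(1.732106) = 0.000191
  f(1.732051) = 0.000000
  x_6 = 1.732051 - 0.000000×(1.732051 - 1.732106)/(0.000000 - 0.000191)
       = 1.732051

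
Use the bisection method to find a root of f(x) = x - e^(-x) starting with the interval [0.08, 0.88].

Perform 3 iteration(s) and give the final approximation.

f(x) = x - e^(-x)
Initial interval: [0.08, 0.88]

Iteration 1:
  c_1 = (0.080000 + 0.880000)/2 = 0.480000
  f(c_1) = f(0.480000) = -0.138783
  f(a) × f(c) ≥ 0, new interval: [0.480000, 0.880000]
Iteration 2:
  c_2 = (0.480000 + 0.880000)/2 = 0.680000
  f(c_2) = f(0.680000) = 0.173383
  f(a) × f(c) < 0, new interval: [0.480000, 0.680000]
Iteration 3:
  c_3 = (0.480000 + 0.680000)/2 = 0.580000
  f(c_3) = f(0.580000) = 0.020102
  f(a) × f(c) < 0, new interval: [0.480000, 0.580000]

After 3 iteration(s), the approximation is c_3 = 0.580000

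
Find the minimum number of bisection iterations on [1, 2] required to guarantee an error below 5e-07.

We need (b-a)/2^n ≤ 5e-07
(2 - 1)/2^n ≤ 5e-07
1/2^n ≤ 5e-07
2^n ≥ 2000000
n ≥ log₂(2000000) = 20.93
n ≥ 21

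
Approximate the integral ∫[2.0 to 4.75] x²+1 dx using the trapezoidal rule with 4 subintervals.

f(x) = x²+1
a = 2.0, b = 4.75, n = 4
h = (b - a)/n = 0.687500

Trapezoidal rule: (h/2)[f(x₀) + 2f(x₁) + 2f(x₂) + ... + f(xₙ)]

x_0 = 2.0000, f(x_0) = 5.000000, coefficient = 1
x_1 = 2.6875, f(x_1) = 8.222656, coefficient = 2
x_2 = 3.3750, f(x_2) = 12.390625, coefficient = 2
x_3 = 4.0625, f(x_3) = 17.503906, coefficient = 2
x_4 = 4.7500, f(x_4) = 23.562500, coefficient = 1

I ≈ (0.687500/2) × 104.796875 = 36.023926
Exact value: 35.807292
Error: 0.216634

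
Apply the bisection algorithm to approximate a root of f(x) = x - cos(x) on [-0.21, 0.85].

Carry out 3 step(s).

f(x) = x - cos(x)
Initial interval: [-0.21, 0.85]

Iteration 1:
  c_1 = (-0.210000 + 0.850000)/2 = 0.320000
  f(c_1) = f(0.320000) = -0.629235
  f(a) × f(c) ≥ 0, new interval: [0.320000, 0.850000]
Iteration 2:
  c_2 = (0.320000 + 0.850000)/2 = 0.585000
  f(c_2) = f(0.585000) = -0.248712
  f(a) × f(c) ≥ 0, new interval: [0.585000, 0.850000]
Iteration 3:
  c_3 = (0.585000 + 0.850000)/2 = 0.717500
  f(c_3) = f(0.717500) = -0.035952
  f(a) × f(c) ≥ 0, new interval: [0.717500, 0.850000]

After 3 iteration(s), the approximation is c_3 = 0.717500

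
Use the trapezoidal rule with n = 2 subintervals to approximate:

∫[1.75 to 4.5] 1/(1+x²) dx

f(x) = 1/(1+x²)
a = 1.75, b = 4.5, n = 2
h = (b - a)/n = 1.375000

Trapezoidal rule: (h/2)[f(x₀) + 2f(x₁) + 2f(x₂) + ... + f(xₙ)]

x_0 = 1.7500, f(x_0) = 0.246154, coefficient = 1
x_1 = 3.1250, f(x_1) = 0.092888, coefficient = 2
x_2 = 4.5000, f(x_2) = 0.047059, coefficient = 1

I ≈ (1.375000/2) × 0.478989 = 0.329305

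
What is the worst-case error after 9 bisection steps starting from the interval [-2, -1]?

Bisection error bound: |error| ≤ (b-a)/2^n
|error| ≤ (-1 - (-2))/2^9 = 1/2^9
|error| ≤ 0.0019531250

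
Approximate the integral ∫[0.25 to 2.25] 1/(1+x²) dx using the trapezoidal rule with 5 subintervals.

f(x) = 1/(1+x²)
a = 0.25, b = 2.25, n = 5
h = (b - a)/n = 0.400000

Trapezoidal rule: (h/2)[f(x₀) + 2f(x₁) + 2f(x₂) + ... + f(xₙ)]

x_0 = 0.2500, f(x_0) = 0.941176, coefficient = 1
x_1 = 0.6500, f(x_1) = 0.702988, coefficient = 2
x_2 = 1.0500, f(x_2) = 0.475624, coefficient = 2
x_3 = 1.4500, f(x_3) = 0.322321, coefficient = 2
x_4 = 1.8500, f(x_4) = 0.226116, coefficient = 2
x_5 = 2.2500, f(x_5) = 0.164948, coefficient = 1

I ≈ (0.400000/2) × 4.560223 = 0.912045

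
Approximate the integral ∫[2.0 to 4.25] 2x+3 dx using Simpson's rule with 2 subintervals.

f(x) = 2x+3
a = 2.0, b = 4.25, n = 2
h = (b - a)/n = 1.125000

Simpson's rule: (h/3)[f(x₀) + 4f(x₁) + 2f(x₂) + ... + f(xₙ)]

x_0 = 2.0000, f(x_0) = 7.000000, coefficient = 1
x_1 = 3.1250, f(x_1) = 9.250000, coefficient = 4
x_2 = 4.2500, f(x_2) = 11.500000, coefficient = 1

I ≈ (1.125000/3) × 55.500000 = 20.812500
Exact value: 20.812500
Error: 0.000000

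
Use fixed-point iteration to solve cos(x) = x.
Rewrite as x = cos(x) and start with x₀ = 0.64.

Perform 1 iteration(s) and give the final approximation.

Equation: cos(x) = x
Fixed-point form: x = cos(x)
x₀ = 0.64

x_1 = g(0.640000) = 0.802096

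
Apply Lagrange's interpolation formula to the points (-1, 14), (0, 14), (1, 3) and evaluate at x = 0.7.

Lagrange interpolation formula:
P(x) = Σ yᵢ × Lᵢ(x)
where Lᵢ(x) = Π_{j≠i} (x - xⱼ)/(xᵢ - xⱼ)

L_0(0.7) = (0.7 - 0)/(-1 - 0) × (0.7 - 1)/(-1 - 1) = -0.105000
L_1(0.7) = (0.7 - (-1))/(0 - (-1)) × (0.7 - 1)/(0 - 1) = 0.510000
L_2(0.7) = (0.7 - (-1))/(1 - (-1)) × (0.7 - 0)/(1 - 0) = 0.595000

P(0.7) = 14×L_0(0.7) + 14×L_1(0.7) + 3×L_2(0.7)
P(0.7) = 7.455000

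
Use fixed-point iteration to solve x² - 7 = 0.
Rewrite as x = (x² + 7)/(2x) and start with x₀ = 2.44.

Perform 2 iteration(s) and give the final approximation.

Equation: x² - 7 = 0
Fixed-point form: x = (x² + 7)/(2x)
x₀ = 2.44

x_1 = g(2.440000) = 2.654426
x_2 = g(2.654426) = 2.645765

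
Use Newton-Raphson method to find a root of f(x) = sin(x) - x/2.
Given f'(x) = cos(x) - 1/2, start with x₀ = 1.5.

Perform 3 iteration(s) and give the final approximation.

f(x) = sin(x) - x/2
f'(x) = cos(x) - 1/2
x₀ = 1.5

Newton-Raphson formula: x_{n+1} = x_n - f(x_n)/f'(x_n)

Iteration 1:
  f(1.500000) = 0.247495
  f'(1.500000) = -0.429263
  x_1 = 1.500000 - 0.247495/(-0.429263) = 2.076558
Iteration 2:
  f(2.076558) = -0.163473
  f'(2.076558) = -0.984474
  x_2 = 2.076558 - (-0.163473)/(-0.984474) = 1.910507
Iteration 3:
  f(1.910507) = -0.012402
  f'(1.910507) = -0.833214
  x_3 = 1.910507 - (-0.012402)/(-0.833214) = 1.895622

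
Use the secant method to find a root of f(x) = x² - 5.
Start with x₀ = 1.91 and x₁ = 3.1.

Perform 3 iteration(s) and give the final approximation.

f(x) = x² - 5
x₀ = 1.91, x₁ = 3.1

Secant formula: x_{n+1} = x_n - f(x_n)(x_n - x_{n-1})/(f(x_n) - f(x_{n-1}))

Iteration 1:
  f(1.910000) = -1.351900
  f(3.100000) = 4.610000
  x_2 = 3.100000 - 4.610000×(3.100000 - 1.910000)/(4.610000 - (-1.351900))
       = 2.179840
Iteration 2:
  f(3.100000) = 4.610000
  f(2.179840) = -0.248296
  x_3 = 2.179840 - (-0.248296)×(2.179840 - 3.100000)/(-0.248296 - 4.610000)
       = 2.226868
Iteration 3:
  f(2.179840) = -0.248296
  f(2.226868) = -0.041061
  x_4 = 2.226868 - (-0.041061)×(2.226868 - 2.179840)/(-0.041061 - (-0.248296))
       = 2.236185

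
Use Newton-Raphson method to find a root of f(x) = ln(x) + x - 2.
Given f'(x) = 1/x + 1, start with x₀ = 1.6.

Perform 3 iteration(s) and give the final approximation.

f(x) = ln(x) + x - 2
f'(x) = 1/x + 1
x₀ = 1.6

Newton-Raphson formula: x_{n+1} = x_n - f(x_n)/f'(x_n)

Iteration 1:
  f(1.600000) = 0.070004
  f'(1.600000) = 1.625000
  x_1 = 1.600000 - 0.070004/1.625000 = 1.556921
Iteration 2:
  f(1.556921) = -0.000369
  f'(1.556921) = 1.642293
  x_2 = 1.556921 - (-0.000369)/1.642293 = 1.557146
Iteration 3:
  f(1.557146) = 0.000000
  f'(1.557146) = 1.642201
  x_3 = 1.557146 - 0.000000/1.642201 = 1.557146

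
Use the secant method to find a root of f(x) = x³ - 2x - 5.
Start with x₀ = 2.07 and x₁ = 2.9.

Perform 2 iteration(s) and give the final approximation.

f(x) = x³ - 2x - 5
x₀ = 2.07, x₁ = 2.9

Secant formula: x_{n+1} = x_n - f(x_n)(x_n - x_{n-1})/(f(x_n) - f(x_{n-1}))

Iteration 1:
  f(2.070000) = -0.270257
  f(2.900000) = 13.589000
  x_2 = 2.900000 - 13.589000×(2.900000 - 2.070000)/(13.589000 - (-0.270257))
       = 2.086185
Iteration 2:
  f(2.900000) = 13.589000
  f(2.086185) = -0.092942
  x_3 = 2.086185 - (-0.092942)×(2.086185 - 2.900000)/(-0.092942 - 13.589000)
       = 2.091713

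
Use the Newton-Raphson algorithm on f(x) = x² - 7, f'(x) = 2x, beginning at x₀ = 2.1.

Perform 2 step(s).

f(x) = x² - 7
f'(x) = 2x
x₀ = 2.1

Newton-Raphson formula: x_{n+1} = x_n - f(x_n)/f'(x_n)

Iteration 1:
  f(2.100000) = -2.590000
  f'(2.100000) = 4.200000
  x_1 = 2.100000 - (-2.590000)/4.200000 = 2.716667
Iteration 2:
  f(2.716667) = 0.380278
  f'(2.716667) = 5.433333
  x_2 = 2.716667 - 0.380278/5.433333 = 2.646677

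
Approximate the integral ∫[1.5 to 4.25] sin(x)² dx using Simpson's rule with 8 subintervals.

f(x) = sin(x)²
a = 1.5, b = 4.25, n = 8
h = (b - a)/n = 0.343750

Simpson's rule: (h/3)[f(x₀) + 4f(x₁) + 2f(x₂) + ... + f(xₙ)]

x_0 = 1.5000, f(x_0) = 0.994996, coefficient = 1
x_1 = 1.8438, f(x_1) = 0.927328, coefficient = 4
x_2 = 2.1875, f(x_2) = 0.665512, coefficient = 2
x_3 = 2.5312, f(x_3) = 0.328499, coefficient = 4
x_4 = 2.8750, f(x_4) = 0.069404, coefficient = 2
x_5 = 3.2188, f(x_5) = 0.005941, coefficient = 4
x_6 = 3.5625, f(x_6) = 0.166945, coefficient = 2
x_7 = 3.9062, f(x_7) = 0.479265, coefficient = 4
x_8 = 4.2500, f(x_8) = 0.801006, coefficient = 1

I ≈ (0.343750/3) × 10.563859 = 1.210442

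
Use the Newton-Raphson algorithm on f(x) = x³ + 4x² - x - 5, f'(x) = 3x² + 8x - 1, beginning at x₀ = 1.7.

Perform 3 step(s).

f(x) = x³ + 4x² - x - 5
f'(x) = 3x² + 8x - 1
x₀ = 1.7

Newton-Raphson formula: x_{n+1} = x_n - f(x_n)/f'(x_n)

Iteration 1:
  f(1.700000) = 9.773000
  f'(1.700000) = 21.270000
  x_1 = 1.700000 - 9.773000/21.270000 = 1.240527
Iteration 2:
  f(1.240527) = 1.824152
  f'(1.240527) = 13.540931
  x_2 = 1.240527 - 1.824152/13.540931 = 1.105813
Iteration 3:
  f(1.105813) = 0.137685
  f'(1.105813) = 11.514966
  x_3 = 1.105813 - 0.137685/11.514966 = 1.093856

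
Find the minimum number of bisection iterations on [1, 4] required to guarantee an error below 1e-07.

We need (b-a)/2^n ≤ 1e-07
(4 - 1)/2^n ≤ 1e-07
3/2^n ≤ 1e-07
2^n ≥ 30000000
n ≥ log₂(30000000) = 24.84
n ≥ 25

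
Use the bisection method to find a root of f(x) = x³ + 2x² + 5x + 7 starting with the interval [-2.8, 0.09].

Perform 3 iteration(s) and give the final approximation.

f(x) = x³ + 2x² + 5x + 7
Initial interval: [-2.8, 0.09]

Iteration 1:
  c_1 = (-2.800000 + 0.090000)/2 = -1.355000
  f(c_1) = f(-1.355000) = 1.409236
  f(a) × f(c) < 0, new interval: [-2.800000, -1.355000]
Iteration 2:
  c_2 = (-2.800000 + (-1.355000))/2 = -2.077500
  f(c_2) = f(-2.077500) = -3.721990
  f(a) × f(c) ≥ 0, new interval: [-2.077500, -1.355000]
Iteration 3:
  c_3 = (-2.077500 + (-1.355000))/2 = -1.716250
  f(c_3) = f(-1.716250) = -0.745460
  f(a) × f(c) ≥ 0, new interval: [-1.716250, -1.355000]

After 3 iteration(s), the approximation is c_3 = -1.716250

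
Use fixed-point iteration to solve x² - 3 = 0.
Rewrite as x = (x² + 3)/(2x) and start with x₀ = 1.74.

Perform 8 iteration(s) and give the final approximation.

Equation: x² - 3 = 0
Fixed-point form: x = (x² + 3)/(2x)
x₀ = 1.74

x_1 = g(1.740000) = 1.732069
x_2 = g(1.732069) = 1.732051
x_3 = g(1.732051) = 1.732051
x_4 = g(1.732051) = 1.732051
x_5 = g(1.732051) = 1.732051
x_6 = g(1.732051) = 1.732051
x_7 = g(1.732051) = 1.732051
x_8 = g(1.732051) = 1.732051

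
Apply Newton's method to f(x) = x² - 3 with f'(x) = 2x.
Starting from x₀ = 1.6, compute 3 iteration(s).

f(x) = x² - 3
f'(x) = 2x
x₀ = 1.6

Newton-Raphson formula: x_{n+1} = x_n - f(x_n)/f'(x_n)

Iteration 1:
  f(1.600000) = -0.440000
  f'(1.600000) = 3.200000
  x_1 = 1.600000 - (-0.440000)/3.200000 = 1.737500
Iteration 2:
  f(1.737500) = 0.018906
  f'(1.737500) = 3.475000
  x_2 = 1.737500 - 0.018906/3.475000 = 1.732059
Iteration 3:
  f(1.732059) = 0.000030
  f'(1.732059) = 3.464119
  x_3 = 1.732059 - 0.000030/3.464119 = 1.732051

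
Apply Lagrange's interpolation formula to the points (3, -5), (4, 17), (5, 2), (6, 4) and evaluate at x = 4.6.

Lagrange interpolation formula:
P(x) = Σ yᵢ × Lᵢ(x)
where Lᵢ(x) = Π_{j≠i} (x - xⱼ)/(xᵢ - xⱼ)

L_0(4.6) = (4.6 - 4)/(3 - 4) × (4.6 - 5)/(3 - 5) × (4.6 - 6)/(3 - 6) = -0.056000
L_1(4.6) = (4.6 - 3)/(4 - 3) × (4.6 - 5)/(4 - 5) × (4.6 - 6)/(4 - 6) = 0.448000
L_2(4.6) = (4.6 - 3)/(5 - 3) × (4.6 - 4)/(5 - 4) × (4.6 - 6)/(5 - 6) = 0.672000
L_3(4.6) = (4.6 - 3)/(6 - 3) × (4.6 - 4)/(6 - 4) × (4.6 - 5)/(6 - 5) = -0.064000

P(4.6) = (-5)×L_0(4.6) + 17×L_1(4.6) + 2×L_2(4.6) + 4×L_3(4.6)
P(4.6) = 8.984000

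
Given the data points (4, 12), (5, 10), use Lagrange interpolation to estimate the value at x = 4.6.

Lagrange interpolation formula:
P(x) = Σ yᵢ × Lᵢ(x)
where Lᵢ(x) = Π_{j≠i} (x - xⱼ)/(xᵢ - xⱼ)

L_0(4.6) = (4.6 - 5)/(4 - 5) = 0.400000
L_1(4.6) = (4.6 - 4)/(5 - 4) = 0.600000

P(4.6) = 12×L_0(4.6) + 10×L_1(4.6)
P(4.6) = 10.800000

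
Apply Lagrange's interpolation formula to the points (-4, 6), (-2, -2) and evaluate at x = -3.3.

Lagrange interpolation formula:
P(x) = Σ yᵢ × Lᵢ(x)
where Lᵢ(x) = Π_{j≠i} (x - xⱼ)/(xᵢ - xⱼ)

L_0(-3.3) = (-3.3 - (-2))/(-4 - (-2)) = 0.650000
L_1(-3.3) = (-3.3 - (-4))/(-2 - (-4)) = 0.350000

P(-3.3) = 6×L_0(-3.3) + (-2)×L_1(-3.3)
P(-3.3) = 3.200000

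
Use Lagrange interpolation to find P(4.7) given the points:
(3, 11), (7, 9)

Lagrange interpolation formula:
P(x) = Σ yᵢ × Lᵢ(x)
where Lᵢ(x) = Π_{j≠i} (x - xⱼ)/(xᵢ - xⱼ)

L_0(4.7) = (4.7 - 7)/(3 - 7) = 0.575000
L_1(4.7) = (4.7 - 3)/(7 - 3) = 0.425000

P(4.7) = 11×L_0(4.7) + 9×L_1(4.7)
P(4.7) = 10.150000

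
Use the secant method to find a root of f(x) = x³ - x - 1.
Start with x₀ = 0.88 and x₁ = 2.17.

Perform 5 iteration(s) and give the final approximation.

f(x) = x³ - x - 1
x₀ = 0.88, x₁ = 2.17

Secant formula: x_{n+1} = x_n - f(x_n)(x_n - x_{n-1})/(f(x_n) - f(x_{n-1}))

Iteration 1:
  f(0.880000) = -1.198528
  f(2.170000) = 7.048313
  x_2 = 2.170000 - 7.048313×(2.170000 - 0.880000)/(7.048313 - (-1.198528))
       = 1.067478
Iteration 2:
  f(2.170000) = 7.048313
  f(1.067478) = -0.851077
  x_3 = 1.067478 - (-0.851077)×(1.067478 - 2.170000)/(-0.851077 - 7.048313)
       = 1.186263
Iteration 3:
  f(1.067478) = -0.851077
  f(1.186263) = -0.516929
  x_4 = 1.186263 - (-0.516929)×(1.186263 - 1.067478)/(-0.516929 - (-0.851077))
       = 1.370025
Iteration 4:
  f(1.186263) = -0.516929
  f(1.370025) = 0.201469
  x_5 = 1.370025 - 0.201469×(1.370025 - 1.186263)/(0.201469 - (-0.516929))
       = 1.318491
Iteration 5:
  f(1.370025) = 0.201469
  f(1.318491) = -0.026404
  x_6 = 1.318491 - (-0.026404)×(1.318491 - 1.370025)/(-0.026404 - 0.201469)
       = 1.324462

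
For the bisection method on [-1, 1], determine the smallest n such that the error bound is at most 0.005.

We need (b-a)/2^n ≤ 0.005
(1 - (-1))/2^n ≤ 0.005
2/2^n ≤ 0.005
2^n ≥ 400
n ≥ log₂(400) = 8.64
n ≥ 9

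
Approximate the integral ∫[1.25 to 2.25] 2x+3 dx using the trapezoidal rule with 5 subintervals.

f(x) = 2x+3
a = 1.25, b = 2.25, n = 5
h = (b - a)/n = 0.200000

Trapezoidal rule: (h/2)[f(x₀) + 2f(x₁) + 2f(x₂) + ... + f(xₙ)]

x_0 = 1.2500, f(x_0) = 5.500000, coefficient = 1
x_1 = 1.4500, f(x_1) = 5.900000, coefficient = 2
x_2 = 1.6500, f(x_2) = 6.300000, coefficient = 2
x_3 = 1.8500, f(x_3) = 6.700000, coefficient = 2
x_4 = 2.0500, f(x_4) = 7.100000, coefficient = 2
x_5 = 2.2500, f(x_5) = 7.500000, coefficient = 1

I ≈ (0.200000/2) × 65.000000 = 6.500000
Exact value: 6.500000
Error: 0.000000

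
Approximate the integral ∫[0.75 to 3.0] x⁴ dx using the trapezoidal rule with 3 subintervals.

f(x) = x⁴
a = 0.75, b = 3.0, n = 3
h = (b - a)/n = 0.750000

Trapezoidal rule: (h/2)[f(x₀) + 2f(x₁) + 2f(x₂) + ... + f(xₙ)]

x_0 = 0.7500, f(x_0) = 0.316406, coefficient = 1
x_1 = 1.5000, f(x_1) = 5.062500, coefficient = 2
x_2 = 2.2500, f(x_2) = 25.628906, coefficient = 2
x_3 = 3.0000, f(x_3) = 81.000000, coefficient = 1

I ≈ (0.750000/2) × 142.699219 = 53.512207
Exact value: 48.552539
Error: 4.959668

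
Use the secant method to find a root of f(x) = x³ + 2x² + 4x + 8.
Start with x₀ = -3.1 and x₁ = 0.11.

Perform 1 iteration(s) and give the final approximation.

f(x) = x³ + 2x² + 4x + 8
x₀ = -3.1, x₁ = 0.11

Secant formula: x_{n+1} = x_n - f(x_n)(x_n - x_{n-1})/(f(x_n) - f(x_{n-1}))

Iteration 1:
  f(-3.100000) = -14.971000
  f(0.110000) = 8.465531
  x_2 = 0.110000 - 8.465531×(0.110000 - (-3.100000))/(8.465531 - (-14.971000))
       = -1.049487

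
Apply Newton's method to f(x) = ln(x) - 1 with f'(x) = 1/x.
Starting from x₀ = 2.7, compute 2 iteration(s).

f(x) = ln(x) - 1
f'(x) = 1/x
x₀ = 2.7

Newton-Raphson formula: x_{n+1} = x_n - f(x_n)/f'(x_n)

Iteration 1:
  f(2.700000) = -0.006748
  f'(2.700000) = 0.370370
  x_1 = 2.700000 - (-0.006748)/0.370370 = 2.718220
Iteration 2:
  f(2.718220) = -0.000023
  f'(2.718220) = 0.367888
  x_2 = 2.718220 - (-0.000023)/0.367888 = 2.718282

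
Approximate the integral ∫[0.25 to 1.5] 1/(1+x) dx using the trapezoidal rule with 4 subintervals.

f(x) = 1/(1+x)
a = 0.25, b = 1.5, n = 4
h = (b - a)/n = 0.312500

Trapezoidal rule: (h/2)[f(x₀) + 2f(x₁) + 2f(x₂) + ... + f(xₙ)]

x_0 = 0.2500, f(x_0) = 0.800000, coefficient = 1
x_1 = 0.5625, f(x_1) = 0.640000, coefficient = 2
x_2 = 0.8750, f(x_2) = 0.533333, coefficient = 2
x_3 = 1.1875, f(x_3) = 0.457143, coefficient = 2
x_4 = 1.5000, f(x_4) = 0.400000, coefficient = 1

I ≈ (0.312500/2) × 4.460952 = 0.697024
Exact value: 0.693147
Error: 0.003877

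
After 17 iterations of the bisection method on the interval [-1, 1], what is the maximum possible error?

Bisection error bound: |error| ≤ (b-a)/2^n
|error| ≤ (1 - (-1))/2^17 = 2/2^17
|error| ≤ 0.0000152588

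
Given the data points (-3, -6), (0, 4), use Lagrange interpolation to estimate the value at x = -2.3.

Lagrange interpolation formula:
P(x) = Σ yᵢ × Lᵢ(x)
where Lᵢ(x) = Π_{j≠i} (x - xⱼ)/(xᵢ - xⱼ)

L_0(-2.3) = (-2.3 - 0)/(-3 - 0) = 0.766667
L_1(-2.3) = (-2.3 - (-3))/(0 - (-3)) = 0.233333

P(-2.3) = (-6)×L_0(-2.3) + 4×L_1(-2.3)
P(-2.3) = -3.666667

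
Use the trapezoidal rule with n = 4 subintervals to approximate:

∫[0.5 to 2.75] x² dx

f(x) = x²
a = 0.5, b = 2.75, n = 4
h = (b - a)/n = 0.562500

Trapezoidal rule: (h/2)[f(x₀) + 2f(x₁) + 2f(x₂) + ... + f(xₙ)]

x_0 = 0.5000, f(x_0) = 0.250000, coefficient = 1
x_1 = 1.0625, f(x_1) = 1.128906, coefficient = 2
x_2 = 1.6250, f(x_2) = 2.640625, coefficient = 2
x_3 = 2.1875, f(x_3) = 4.785156, coefficient = 2
x_4 = 2.7500, f(x_4) = 7.562500, coefficient = 1

I ≈ (0.562500/2) × 24.921875 = 7.009277
Exact value: 6.890625
Error: 0.118652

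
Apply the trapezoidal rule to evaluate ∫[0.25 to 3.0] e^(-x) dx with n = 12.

f(x) = e^(-x)
a = 0.25, b = 3.0, n = 12
h = (b - a)/n = 0.229167

Trapezoidal rule: (h/2)[f(x₀) + 2f(x₁) + 2f(x₂) + ... + f(xₙ)]

x_0 = 0.2500, f(x_0) = 0.778801, coefficient = 1
x_1 = 0.4792, f(x_1) = 0.619299, coefficient = 2
x_2 = 0.7083, f(x_2) = 0.492464, coefficient = 2
x_3 = 0.9375, f(x_3) = 0.391606, coefficient = 2
x_4 = 1.1667, f(x_4) = 0.311403, coefficient = 2
x_5 = 1.3958, f(x_5) = 0.247627, coefficient = 2
x_6 = 1.6250, f(x_6) = 0.196912, coefficient = 2
x_7 = 1.8542, f(x_7) = 0.156583, coefficient = 2
x_8 = 2.0833, f(x_8) = 0.124514, coefficient = 2
x_9 = 2.3125, f(x_9) = 0.099013, coefficient = 2
x_10 = 2.5417, f(x_10) = 0.078735, coefficient = 2
x_11 = 2.7708, f(x_11) = 0.062610, coefficient = 2
x_12 = 3.0000, f(x_12) = 0.049787, coefficient = 1

I ≈ (0.229167/2) × 6.390121 = 0.732201
Exact value: 0.729014
Error: 0.003188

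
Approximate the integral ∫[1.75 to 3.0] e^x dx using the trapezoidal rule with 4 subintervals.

f(x) = e^x
a = 1.75, b = 3.0, n = 4
h = (b - a)/n = 0.312500

Trapezoidal rule: (h/2)[f(x₀) + 2f(x₁) + 2f(x₂) + ... + f(xₙ)]

x_0 = 1.7500, f(x_0) = 5.754603, coefficient = 1
x_1 = 2.0625, f(x_1) = 7.865609, coefficient = 2
x_2 = 2.3750, f(x_2) = 10.751013, coefficient = 2
x_3 = 2.6875, f(x_3) = 14.694893, coefficient = 2
x_4 = 3.0000, f(x_4) = 20.085537, coefficient = 1

I ≈ (0.312500/2) × 92.463170 = 14.447370
Exact value: 14.330934
Error: 0.116436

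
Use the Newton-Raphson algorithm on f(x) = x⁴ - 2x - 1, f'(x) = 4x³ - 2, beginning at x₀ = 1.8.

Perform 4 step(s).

f(x) = x⁴ - 2x - 1
f'(x) = 4x³ - 2
x₀ = 1.8

Newton-Raphson formula: x_{n+1} = x_n - f(x_n)/f'(x_n)

Iteration 1:
  f(1.800000) = 5.897600
  f'(1.800000) = 21.328000
  x_1 = 1.800000 - 5.897600/21.328000 = 1.523481
Iteration 2:
  f(1.523481) = 1.340051
  f'(1.523481) = 12.143960
  x_2 = 1.523481 - 1.340051/12.143960 = 1.413134
Iteration 3:
  f(1.413134) = 0.161530
  f'(1.413134) = 9.287812
  x_3 = 1.413134 - 0.161530/9.287812 = 1.395742
Iteration 4:
  f(1.395742) = 0.003594
  f'(1.395742) = 8.876160
  x_4 = 1.395742 - 0.003594/8.876160 = 1.395337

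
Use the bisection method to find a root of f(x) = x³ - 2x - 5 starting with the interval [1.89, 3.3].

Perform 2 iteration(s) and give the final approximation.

f(x) = x³ - 2x - 5
Initial interval: [1.89, 3.3]

Iteration 1:
  c_1 = (1.890000 + 3.300000)/2 = 2.595000
  f(c_1) = f(2.595000) = 7.284795
  f(a) × f(c) < 0, new interval: [1.890000, 2.595000]
Iteration 2:
  c_2 = (1.890000 + 2.595000)/2 = 2.242500
  f(c_2) = f(2.242500) = 1.792098
  f(a) × f(c) < 0, new interval: [1.890000, 2.242500]

After 2 iteration(s), the approximation is c_2 = 2.242500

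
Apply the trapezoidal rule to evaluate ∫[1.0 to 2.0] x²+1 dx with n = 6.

f(x) = x²+1
a = 1.0, b = 2.0, n = 6
h = (b - a)/n = 0.166667

Trapezoidal rule: (h/2)[f(x₀) + 2f(x₁) + 2f(x₂) + ... + f(xₙ)]

x_0 = 1.0000, f(x_0) = 2.000000, coefficient = 1
x_1 = 1.1667, f(x_1) = 2.361111, coefficient = 2
x_2 = 1.3333, f(x_2) = 2.777778, coefficient = 2
x_3 = 1.5000, f(x_3) = 3.250000, coefficient = 2
x_4 = 1.6667, f(x_4) = 3.777778, coefficient = 2
x_5 = 1.8333, f(x_5) = 4.361111, coefficient = 2
x_6 = 2.0000, f(x_6) = 5.000000, coefficient = 1

I ≈ (0.166667/2) × 40.055556 = 3.337963
Exact value: 3.333333
Error: 0.004630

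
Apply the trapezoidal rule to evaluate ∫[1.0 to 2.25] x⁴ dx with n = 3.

f(x) = x⁴
a = 1.0, b = 2.25, n = 3
h = (b - a)/n = 0.416667

Trapezoidal rule: (h/2)[f(x₀) + 2f(x₁) + 2f(x₂) + ... + f(xₙ)]

x_0 = 1.0000, f(x_0) = 1.000000, coefficient = 1
x_1 = 1.4167, f(x_1) = 4.027826, coefficient = 2
x_2 = 1.8333, f(x_2) = 11.297068, coefficient = 2
x_3 = 2.2500, f(x_3) = 25.628906, coefficient = 1

I ≈ (0.416667/2) × 57.278694 = 11.933061
Exact value: 11.333008
Error: 0.600053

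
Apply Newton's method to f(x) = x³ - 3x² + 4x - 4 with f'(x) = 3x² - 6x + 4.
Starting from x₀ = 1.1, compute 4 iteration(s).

f(x) = x³ - 3x² + 4x - 4
f'(x) = 3x² - 6x + 4
x₀ = 1.1

Newton-Raphson formula: x_{n+1} = x_n - f(x_n)/f'(x_n)

Iteration 1:
  f(1.100000) = -1.899000
  f'(1.100000) = 1.030000
  x_1 = 1.100000 - (-1.899000)/1.030000 = 2.943689
Iteration 2:
  f(2.943689) = 7.286808
  f'(2.943689) = 12.333785
  x_2 = 2.943689 - 7.286808/12.333785 = 2.352889
Iteration 3:
  f(2.352889) = 1.829091
  f'(2.352889) = 6.490923
  x_3 = 2.352889 - 1.829091/6.490923 = 2.071097
Iteration 4:
  f(2.071097) = 0.299910
  f'(2.071097) = 4.441743
  x_4 = 2.071097 - 0.299910/4.441743 = 2.003576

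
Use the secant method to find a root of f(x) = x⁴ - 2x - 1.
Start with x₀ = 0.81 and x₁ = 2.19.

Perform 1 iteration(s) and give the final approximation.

f(x) = x⁴ - 2x - 1
x₀ = 0.81, x₁ = 2.19

Secant formula: x_{n+1} = x_n - f(x_n)(x_n - x_{n-1})/(f(x_n) - f(x_{n-1}))

Iteration 1:
  f(0.810000) = -2.189533
  f(2.190000) = 17.622575
  x_2 = 2.190000 - 17.622575×(2.190000 - 0.810000)/(17.622575 - (-2.189533))
       = 0.962511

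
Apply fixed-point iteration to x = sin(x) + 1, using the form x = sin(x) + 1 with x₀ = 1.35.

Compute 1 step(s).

Equation: x = sin(x) + 1
Fixed-point form: x = sin(x) + 1
x₀ = 1.35

x_1 = g(1.350000) = 1.975723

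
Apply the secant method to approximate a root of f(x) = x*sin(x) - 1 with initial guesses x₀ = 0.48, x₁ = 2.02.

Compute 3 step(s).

f(x) = x*sin(x) - 1
x₀ = 0.48, x₁ = 2.02

Secant formula: x_{n+1} = x_n - f(x_n)(x_n - x_{n-1})/(f(x_n) - f(x_{n-1}))

Iteration 1:
  f(0.480000) = -0.778346
  f(2.020000) = 0.819602
  x_2 = 2.020000 - 0.819602×(2.020000 - 0.480000)/(0.819602 - (-0.778346))
       = 1.230120
Iteration 2:
  f(2.020000) = 0.819602
  f(1.230120) = 0.159424
  x_3 = 1.230120 - 0.159424×(1.230120 - 2.020000)/(0.159424 - 0.819602)
       = 1.039375
Iteration 3:
  f(1.230120) = 0.159424
  f(1.039375) = -0.103967
  x_4 = 1.039375 - (-0.103967)×(1.039375 - 1.230120)/(-0.103967 - 0.159424)
       = 1.114667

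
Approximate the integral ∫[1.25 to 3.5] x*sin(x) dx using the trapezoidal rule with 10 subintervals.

f(x) = x*sin(x)
a = 1.25, b = 3.5, n = 10
h = (b - a)/n = 0.225000

Trapezoidal rule: (h/2)[f(x₀) + 2f(x₁) + 2f(x₂) + ... + f(xₙ)]

x_0 = 1.2500, f(x_0) = 1.186231, coefficient = 1
x_1 = 1.4750, f(x_1) = 1.468237, coefficient = 2
x_2 = 1.7000, f(x_2) = 1.685830, coefficient = 2
x_3 = 1.9250, f(x_3) = 1.805502, coefficient = 2
x_4 = 2.1500, f(x_4) = 1.799332, coefficient = 2
x_5 = 2.3750, f(x_5) = 1.647502, coefficient = 2
x_6 = 2.6000, f(x_6) = 1.340304, coefficient = 2
x_7 = 2.8250, f(x_7) = 0.879508, coefficient = 2
x_8 = 3.0500, f(x_8) = 0.278967, coefficient = 2
x_9 = 3.2750, f(x_9) = -0.435614, coefficient = 2
x_10 = 3.5000, f(x_10) = -1.227741, coefficient = 1

I ≈ (0.225000/2) × 20.897626 = 2.350983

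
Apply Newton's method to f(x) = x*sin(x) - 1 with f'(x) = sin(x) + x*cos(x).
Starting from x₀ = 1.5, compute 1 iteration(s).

f(x) = x*sin(x) - 1
f'(x) = sin(x) + x*cos(x)
x₀ = 1.5

Newton-Raphson formula: x_{n+1} = x_n - f(x_n)/f'(x_n)

Iteration 1:
  f(1.500000) = 0.496242
  f'(1.500000) = 1.103601
  x_1 = 1.500000 - 0.496242/1.103601 = 1.050342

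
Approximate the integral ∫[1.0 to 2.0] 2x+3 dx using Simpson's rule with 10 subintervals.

f(x) = 2x+3
a = 1.0, b = 2.0, n = 10
h = (b - a)/n = 0.100000

Simpson's rule: (h/3)[f(x₀) + 4f(x₁) + 2f(x₂) + ... + f(xₙ)]

x_0 = 1.0000, f(x_0) = 5.000000, coefficient = 1
x_1 = 1.1000, f(x_1) = 5.200000, coefficient = 4
x_2 = 1.2000, f(x_2) = 5.400000, coefficient = 2
x_3 = 1.3000, f(x_3) = 5.600000, coefficient = 4
x_4 = 1.4000, f(x_4) = 5.800000, coefficient = 2
x_5 = 1.5000, f(x_5) = 6.000000, coefficient = 4
x_6 = 1.6000, f(x_6) = 6.200000, coefficient = 2
x_7 = 1.7000, f(x_7) = 6.400000, coefficient = 4
x_8 = 1.8000, f(x_8) = 6.600000, coefficient = 2
x_9 = 1.9000, f(x_9) = 6.800000, coefficient = 4
x_10 = 2.0000, f(x_10) = 7.000000, coefficient = 1

I ≈ (0.100000/3) × 180.000000 = 6.000000
Exact value: 6.000000
Error: 0.000000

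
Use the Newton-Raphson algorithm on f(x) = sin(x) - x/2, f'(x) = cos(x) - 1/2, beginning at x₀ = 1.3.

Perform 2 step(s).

f(x) = sin(x) - x/2
f'(x) = cos(x) - 1/2
x₀ = 1.3

Newton-Raphson formula: x_{n+1} = x_n - f(x_n)/f'(x_n)

Iteration 1:
  f(1.300000) = 0.313558
  f'(1.300000) = -0.232501
  x_1 = 1.300000 - 0.313558/(-0.232501) = 2.648631
Iteration 2:
  f(2.648631) = -0.851078
  f'(2.648631) = -1.380935
  x_2 = 2.648631 - (-0.851078)/(-1.380935) = 2.032325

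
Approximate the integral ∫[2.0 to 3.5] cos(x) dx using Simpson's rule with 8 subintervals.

f(x) = cos(x)
a = 2.0, b = 3.5, n = 8
h = (b - a)/n = 0.187500

Simpson's rule: (h/3)[f(x₀) + 4f(x₁) + 2f(x₂) + ... + f(xₙ)]

x_0 = 2.0000, f(x_0) = -0.416147, coefficient = 1
x_1 = 2.1875, f(x_1) = -0.578349, coefficient = 4
x_2 = 2.3750, f(x_2) = -0.720278, coefficient = 2
x_3 = 2.5625, f(x_3) = -0.836960, coefficient = 4
x_4 = 2.7500, f(x_4) = -0.924302, coefficient = 2
x_5 = 2.9375, f(x_5) = -0.979245, coefficient = 4
x_6 = 3.1250, f(x_6) = -0.999862, coefficient = 2
x_7 = 3.3125, f(x_7) = -0.985431, coefficient = 4
x_8 = 3.5000, f(x_8) = -0.936457, coefficient = 1

I ≈ (0.187500/3) × -20.161429 = -1.260089
Exact value: -1.260081
Error: 0.000009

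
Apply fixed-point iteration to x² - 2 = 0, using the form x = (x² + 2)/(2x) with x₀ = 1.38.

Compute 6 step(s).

Equation: x² - 2 = 0
Fixed-point form: x = (x² + 2)/(2x)
x₀ = 1.38

x_1 = g(1.380000) = 1.414638
x_2 = g(1.414638) = 1.414214
x_3 = g(1.414214) = 1.414214
x_4 = g(1.414214) = 1.414214
x_5 = g(1.414214) = 1.414214
x_6 = g(1.414214) = 1.414214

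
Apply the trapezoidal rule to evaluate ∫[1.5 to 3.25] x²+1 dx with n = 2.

f(x) = x²+1
a = 1.5, b = 3.25, n = 2
h = (b - a)/n = 0.875000

Trapezoidal rule: (h/2)[f(x₀) + 2f(x₁) + 2f(x₂) + ... + f(xₙ)]

x_0 = 1.5000, f(x_0) = 3.250000, coefficient = 1
x_1 = 2.3750, f(x_1) = 6.640625, coefficient = 2
x_2 = 3.2500, f(x_2) = 11.562500, coefficient = 1

I ≈ (0.875000/2) × 28.093750 = 12.291016
Exact value: 12.067708
Error: 0.223307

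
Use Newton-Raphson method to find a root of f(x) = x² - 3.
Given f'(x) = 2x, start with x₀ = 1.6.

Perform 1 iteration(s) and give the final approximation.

f(x) = x² - 3
f'(x) = 2x
x₀ = 1.6

Newton-Raphson formula: x_{n+1} = x_n - f(x_n)/f'(x_n)

Iteration 1:
  f(1.600000) = -0.440000
  f'(1.600000) = 3.200000
  x_1 = 1.600000 - (-0.440000)/3.200000 = 1.737500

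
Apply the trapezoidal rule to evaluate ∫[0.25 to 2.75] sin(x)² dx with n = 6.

f(x) = sin(x)²
a = 0.25, b = 2.75, n = 6
h = (b - a)/n = 0.416667

Trapezoidal rule: (h/2)[f(x₀) + 2f(x₁) + 2f(x₂) + ... + f(xₙ)]

x_0 = 0.2500, f(x_0) = 0.061209, coefficient = 1
x_1 = 0.6667, f(x_1) = 0.382381, coefficient = 2
x_2 = 1.0833, f(x_2) = 0.780615, coefficient = 2
x_3 = 1.5000, f(x_3) = 0.994996, coefficient = 2
x_4 = 1.9167, f(x_4) = 0.885068, coefficient = 2
x_5 = 2.3333, f(x_5) = 0.522853, coefficient = 2
x_6 = 2.7500, f(x_6) = 0.145665, coefficient = 1

I ≈ (0.416667/2) × 7.338701 = 1.528896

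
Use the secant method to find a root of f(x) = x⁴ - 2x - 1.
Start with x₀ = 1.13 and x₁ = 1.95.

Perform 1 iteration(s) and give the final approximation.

f(x) = x⁴ - 2x - 1
x₀ = 1.13, x₁ = 1.95

Secant formula: x_{n+1} = x_n - f(x_n)(x_n - x_{n-1})/(f(x_n) - f(x_{n-1}))

Iteration 1:
  f(1.130000) = -1.629526
  f(1.950000) = 9.559006
  x_2 = 1.950000 - 9.559006×(1.950000 - 1.130000)/(9.559006 - (-1.629526))
       = 1.249427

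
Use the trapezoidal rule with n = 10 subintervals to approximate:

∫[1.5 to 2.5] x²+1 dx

f(x) = x²+1
a = 1.5, b = 2.5, n = 10
h = (b - a)/n = 0.100000

Trapezoidal rule: (h/2)[f(x₀) + 2f(x₁) + 2f(x₂) + ... + f(xₙ)]

x_0 = 1.5000, f(x_0) = 3.250000, coefficient = 1
x_1 = 1.6000, f(x_1) = 3.560000, coefficient = 2
x_2 = 1.7000, f(x_2) = 3.890000, coefficient = 2
x_3 = 1.8000, f(x_3) = 4.240000, coefficient = 2
x_4 = 1.9000, f(x_4) = 4.610000, coefficient = 2
x_5 = 2.0000, f(x_5) = 5.000000, coefficient = 2
x_6 = 2.1000, f(x_6) = 5.410000, coefficient = 2
x_7 = 2.2000, f(x_7) = 5.840000, coefficient = 2
x_8 = 2.3000, f(x_8) = 6.290000, coefficient = 2
x_9 = 2.4000, f(x_9) = 6.760000, coefficient = 2
x_10 = 2.5000, f(x_10) = 7.250000, coefficient = 1

I ≈ (0.100000/2) × 101.700000 = 5.085000
Exact value: 5.083333
Error: 0.001667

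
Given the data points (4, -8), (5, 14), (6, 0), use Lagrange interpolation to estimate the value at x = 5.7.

Lagrange interpolation formula:
P(x) = Σ yᵢ × Lᵢ(x)
where Lᵢ(x) = Π_{j≠i} (x - xⱼ)/(xᵢ - xⱼ)

L_0(5.7) = (5.7 - 5)/(4 - 5) × (5.7 - 6)/(4 - 6) = -0.105000
L_1(5.7) = (5.7 - 4)/(5 - 4) × (5.7 - 6)/(5 - 6) = 0.510000
L_2(5.7) = (5.7 - 4)/(6 - 4) × (5.7 - 5)/(6 - 5) = 0.595000

P(5.7) = (-8)×L_0(5.7) + 14×L_1(5.7) + 0×L_2(5.7)
P(5.7) = 7.980000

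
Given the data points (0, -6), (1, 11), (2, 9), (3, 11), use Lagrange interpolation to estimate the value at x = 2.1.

Lagrange interpolation formula:
P(x) = Σ yᵢ × Lᵢ(x)
where Lᵢ(x) = Π_{j≠i} (x - xⱼ)/(xᵢ - xⱼ)

L_0(2.1) = (2.1 - 1)/(0 - 1) × (2.1 - 2)/(0 - 2) × (2.1 - 3)/(0 - 3) = 0.016500
L_1(2.1) = (2.1 - 0)/(1 - 0) × (2.1 - 2)/(1 - 2) × (2.1 - 3)/(1 - 3) = -0.094500
L_2(2.1) = (2.1 - 0)/(2 - 0) × (2.1 - 1)/(2 - 1) × (2.1 - 3)/(2 - 3) = 1.039500
L_3(2.1) = (2.1 - 0)/(3 - 0) × (2.1 - 1)/(3 - 1) × (2.1 - 2)/(3 - 2) = 0.038500

P(2.1) = (-6)×L_0(2.1) + 11×L_1(2.1) + 9×L_2(2.1) + 11×L_3(2.1)
P(2.1) = 8.640500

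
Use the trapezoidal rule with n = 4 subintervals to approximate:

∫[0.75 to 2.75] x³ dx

f(x) = x³
a = 0.75, b = 2.75, n = 4
h = (b - a)/n = 0.500000

Trapezoidal rule: (h/2)[f(x₀) + 2f(x₁) + 2f(x₂) + ... + f(xₙ)]

x_0 = 0.7500, f(x_0) = 0.421875, coefficient = 1
x_1 = 1.2500, f(x_1) = 1.953125, coefficient = 2
x_2 = 1.7500, f(x_2) = 5.359375, coefficient = 2
x_3 = 2.2500, f(x_3) = 11.390625, coefficient = 2
x_4 = 2.7500, f(x_4) = 20.796875, coefficient = 1

I ≈ (0.500000/2) × 58.625000 = 14.656250
Exact value: 14.218750
Error: 0.437500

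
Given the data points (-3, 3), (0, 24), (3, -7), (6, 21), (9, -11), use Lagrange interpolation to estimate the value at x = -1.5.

Lagrange interpolation formula:
P(x) = Σ yᵢ × Lᵢ(x)
where Lᵢ(x) = Π_{j≠i} (x - xⱼ)/(xᵢ - xⱼ)

L_0(-1.5) = (-1.5 - 0)/(-3 - 0) × (-1.5 - 3)/(-3 - 3) × (-1.5 - 6)/(-3 - 6) × (-1.5 - 9)/(-3 - 9) = 0.273438
L_1(-1.5) = (-1.5 - (-3))/(0 - (-3)) × (-1.5 - 3)/(0 - 3) × (-1.5 - 6)/(0 - 6) × (-1.5 - 9)/(0 - 9) = 1.093750
L_2(-1.5) = (-1.5 - (-3))/(3 - (-3)) × (-1.5 - 0)/(3 - 0) × (-1.5 - 6)/(3 - 6) × (-1.5 - 9)/(3 - 9) = -0.546875
L_3(-1.5) = (-1.5 - (-3))/(6 - (-3)) × (-1.5 - 0)/(6 - 0) × (-1.5 - 3)/(6 - 3) × (-1.5 - 9)/(6 - 9) = 0.218750
L_4(-1.5) = (-1.5 - (-3))/(9 - (-3)) × (-1.5 - 0)/(9 - 0) × (-1.5 - 3)/(9 - 3) × (-1.5 - 6)/(9 - 6) = -0.039062

P(-1.5) = 3×L_0(-1.5) + 24×L_1(-1.5) + (-7)×L_2(-1.5) + 21×L_3(-1.5) + (-11)×L_4(-1.5)
P(-1.5) = 35.921875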